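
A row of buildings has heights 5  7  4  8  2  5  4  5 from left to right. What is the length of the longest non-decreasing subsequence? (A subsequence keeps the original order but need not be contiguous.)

3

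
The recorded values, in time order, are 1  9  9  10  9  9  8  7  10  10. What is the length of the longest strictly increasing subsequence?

Track the smallest tail for each achievable length (strict):
1 → extends → [1]
9 → extends → [1, 9]
9 → already a tail → [1, 9]
10 → extends → [1, 9, 10]
9 → already a tail → [1, 9, 10]
9 → already a tail → [1, 9, 10]
8 → replaces 9 → [1, 8, 10]
7 → replaces 8 → [1, 7, 10]
10 → already a tail → [1, 7, 10]
10 → already a tail → [1, 7, 10]
Three tails, so the longest strictly increasing subsequence has length 3 (e.g. 1, 9, 10).

3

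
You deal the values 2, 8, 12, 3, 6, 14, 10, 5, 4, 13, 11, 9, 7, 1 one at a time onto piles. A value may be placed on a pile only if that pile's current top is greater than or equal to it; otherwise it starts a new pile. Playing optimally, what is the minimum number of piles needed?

5

Place each on the leftmost legal pile:
2 → new pile 1 (tops now [2])
8 → new pile 2 (tops now [2, 8])
12 → new pile 3 (tops now [2, 8, 12])
3 → pile 2 (tops now [2, 3, 12])
6 → pile 3 (tops now [2, 3, 6])
14 → new pile 4 (tops now [2, 3, 6, 14])
10 → pile 4 (tops now [2, 3, 6, 10])
5 → pile 3 (tops now [2, 3, 5, 10])
4 → pile 3 (tops now [2, 3, 4, 10])
13 → new pile 5 (tops now [2, 3, 4, 10, 13])
11 → pile 5 (tops now [2, 3, 4, 10, 11])
9 → pile 4 (tops now [2, 3, 4, 9, 11])
7 → pile 4 (tops now [2, 3, 4, 7, 11])
1 → pile 1 (tops now [1, 3, 4, 7, 11])
Five piles.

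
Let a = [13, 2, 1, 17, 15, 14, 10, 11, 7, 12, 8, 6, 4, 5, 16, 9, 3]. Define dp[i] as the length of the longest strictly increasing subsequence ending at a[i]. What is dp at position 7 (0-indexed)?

dp[i] = 1 + max{dp[j] : j<i, a[j]<a[i]} (or 1 if no such j):
i:      0  1  2  3  4  5  6  7  8  9 10 11 12 13 14 15 16
a[i]:  13  2  1 17 15 14 10 11  7 12  8  6  4  5 16  9  3
dp:     1  1  1  2  2  2  2  3  2  4  3  2  2  3  5  4  2
At index 7 the value is 3.

3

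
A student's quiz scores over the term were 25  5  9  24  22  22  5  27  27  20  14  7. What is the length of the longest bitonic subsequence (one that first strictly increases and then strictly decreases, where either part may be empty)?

7

inc[i] = longest strictly increasing subsequence ending at i; dec[i] = longest strictly decreasing subsequence starting at i:
i:      1  2  3  4  5  6  7  8  9 10 11 12
a[i]:  25  5  9 24 22 22  5 27 27 20 14  7
inc:    1  1  2  3  3  3  1  4  4  3  3  2
dec:    6  1  2  5  4  4  1  4  4  3  2  1
Best peak at i=4 (value 24): inc=3, dec=5, length 3+5−1 = 7.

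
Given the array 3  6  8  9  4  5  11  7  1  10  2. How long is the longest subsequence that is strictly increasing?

Let dp[i] be the length of the longest such subsequence ending at index i:
i:      1  2  3  4  5  6  7  8  9 10 11
a[i]:   3  6  8  9  4  5 11  7  1 10  2
dp:     1  2  3  4  2  3  5  4  1  5  2
Maximum dp value is 5.

5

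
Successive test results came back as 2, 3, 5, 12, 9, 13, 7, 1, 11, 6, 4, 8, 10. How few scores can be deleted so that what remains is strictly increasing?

Fewest deletions = n − (longest strictly increasing subsequence).
i:      1  2  3  4  5  6  7  8  9 10 11 12 13
a[i]:   2  3  5 12  9 13  7  1 11  6  4  8 10
dp:     1  2  3  4  4  5  4  1  5  4  3  5  6
max dp = 6, so deletions = 13 − 6 = 7.

7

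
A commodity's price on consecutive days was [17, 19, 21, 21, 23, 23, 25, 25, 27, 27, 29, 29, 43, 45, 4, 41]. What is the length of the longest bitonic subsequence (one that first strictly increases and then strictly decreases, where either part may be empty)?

inc[i] = longest strictly increasing subsequence ending at i; dec[i] = longest strictly decreasing subsequence starting at i:
i:      1  2  3  4  5  6  7  8  9 10 11 12 13 14 15 16
a[i]:  17 19 21 21 23 23 25 25 27 27 29 29 43 45  4 41
inc:    1  2  3  3  4  4  5  5  6  6  7  7  8  9  1  8
dec:    2  2  2  2  2  2  2  2  2  2  2  2  2  2  1  1
Best peak at i=14 (value 45): inc=9, dec=2, length 9+2−1 = 10.

10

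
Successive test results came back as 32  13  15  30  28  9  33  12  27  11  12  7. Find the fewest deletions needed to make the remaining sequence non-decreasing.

8

Fewest deletions = n − (longest non-decreasing subsequence).
i:      1  2  3  4  5  6  7  8  9 10 11 12
a[i]:  32 13 15 30 28  9 33 12 27 11 12  7
dp:     1  1  2  3  3  1  4  2  3  2  3  1
max dp = 4, so deletions = 12 − 4 = 8.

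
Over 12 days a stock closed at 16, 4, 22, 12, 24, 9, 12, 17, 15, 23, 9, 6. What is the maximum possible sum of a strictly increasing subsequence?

Let S[i] be the best sum of a strictly increasing subsequence ending at i:
i:      1  2  3  4  5  6  7  8  9 10 11 12
a[i]:  16  4 22 12 24  9 12 17 15 23  9  6
S:     16  4 38 16 62 13 25 42 40 65 13 10
Maximum is 65 (e.g. 4 + 9 + 12 + 17 + 23).

65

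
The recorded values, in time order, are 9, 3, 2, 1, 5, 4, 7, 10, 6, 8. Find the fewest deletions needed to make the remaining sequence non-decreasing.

Fewest deletions = n − (longest non-decreasing subsequence).
i:      1  2  3  4  5  6  7  8  9 10
a[i]:   9  3  2  1  5  4  7 10  6  8
dp:     1  1  1  1  2  2  3  4  3  4
max dp = 4, so deletions = 10 − 4 = 6.

6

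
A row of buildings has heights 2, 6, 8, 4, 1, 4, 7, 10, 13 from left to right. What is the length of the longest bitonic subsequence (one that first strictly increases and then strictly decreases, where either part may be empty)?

inc[i] = longest strictly increasing subsequence ending at i; dec[i] = longest strictly decreasing subsequence starting at i:
i:      1  2  3  4  5  6  7  8  9
a[i]:   2  6  8  4  1  4  7 10 13
inc:    1  2  3  2  1  2  3  4  5
dec:    2  3  3  2  1  1  1  1  1
Best peak at i=3 (value 8): inc=3, dec=3, length 3+3−1 = 5.

5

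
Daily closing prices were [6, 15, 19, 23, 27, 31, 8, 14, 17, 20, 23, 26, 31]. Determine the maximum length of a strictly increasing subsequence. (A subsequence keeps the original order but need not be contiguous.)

Track the smallest tail for each achievable length (strict):
6 → extends → [6]
15 → extends → [6, 15]
19 → extends → [6, 15, 19]
23 → extends → [6, 15, 19, 23]
27 → extends → [6, 15, 19, 23, 27]
31 → extends → [6, 15, 19, 23, 27, 31]
8 → replaces 15 → [6, 8, 19, 23, 27, 31]
14 → replaces 19 → [6, 8, 14, 23, 27, 31]
17 → replaces 23 → [6, 8, 14, 17, 27, 31]
20 → replaces 27 → [6, 8, 14, 17, 20, 31]
23 → replaces 31 → [6, 8, 14, 17, 20, 23]
26 → extends → [6, 8, 14, 17, 20, 23, 26]
31 → extends → [6, 8, 14, 17, 20, 23, 26, 31]
Eight tails, so the longest strictly increasing subsequence has length 8 (e.g. 6, 8, 14, 17, 20, 23, 26, 31).

8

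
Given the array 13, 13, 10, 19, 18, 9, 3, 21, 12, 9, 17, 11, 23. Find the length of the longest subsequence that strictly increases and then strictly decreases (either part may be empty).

5

inc[i] = longest strictly increasing subsequence ending at i; dec[i] = longest strictly decreasing subsequence starting at i:
i:      1  2  3  4  5  6  7  8  9 10 11 12 13
a[i]:  13 13 10 19 18  9  3 21 12  9 17 11 23
inc:    1  1  1  2  2  1  1  3  2  2  3  3  4
dec:    4  4  3  4  3  2  1  3  2  1  2  1  1
Best peak at i=4 (value 19): inc=2, dec=4, length 2+4−1 = 5.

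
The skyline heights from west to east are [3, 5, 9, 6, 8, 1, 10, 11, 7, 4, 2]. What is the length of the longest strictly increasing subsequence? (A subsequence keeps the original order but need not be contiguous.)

6

Track the smallest tail for each achievable length (strict):
3 → extends → [3]
5 → extends → [3, 5]
9 → extends → [3, 5, 9]
6 → replaces 9 → [3, 5, 6]
8 → extends → [3, 5, 6, 8]
1 → replaces 3 → [1, 5, 6, 8]
10 → extends → [1, 5, 6, 8, 10]
11 → extends → [1, 5, 6, 8, 10, 11]
7 → replaces 8 → [1, 5, 6, 7, 10, 11]
4 → replaces 5 → [1, 4, 6, 7, 10, 11]
2 → replaces 4 → [1, 2, 6, 7, 10, 11]
Six tails, so the longest strictly increasing subsequence has length 6 (e.g. 3, 5, 6, 8, 10, 11).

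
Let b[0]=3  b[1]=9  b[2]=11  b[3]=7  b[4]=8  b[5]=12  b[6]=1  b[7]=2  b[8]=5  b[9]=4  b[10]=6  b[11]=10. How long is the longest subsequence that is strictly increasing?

Track the smallest tail for each achievable length (strict):
3 → extends → [3]
9 → extends → [3, 9]
11 → extends → [3, 9, 11]
7 → replaces 9 → [3, 7, 11]
8 → replaces 11 → [3, 7, 8]
12 → extends → [3, 7, 8, 12]
1 → replaces 3 → [1, 7, 8, 12]
2 → replaces 7 → [1, 2, 8, 12]
5 → replaces 8 → [1, 2, 5, 12]
4 → replaces 5 → [1, 2, 4, 12]
6 → replaces 12 → [1, 2, 4, 6]
10 → extends → [1, 2, 4, 6, 10]
Five tails, so the longest strictly increasing subsequence has length 5 (e.g. 1, 2, 5, 6, 10).

5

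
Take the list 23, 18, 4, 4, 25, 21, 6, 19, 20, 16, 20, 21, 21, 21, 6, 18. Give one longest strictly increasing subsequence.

4, 6, 19, 20, 21

Patience tails give the LIS length; then backtrack through the dp parents:
23 → extends → [23]
18 → replaces 23 → [18]
4 → replaces 18 → [4]
4 → already a tail → [4]
25 → extends → [4, 25]
21 → replaces 25 → [4, 21]
6 → replaces 21 → [4, 6]
19 → extends → [4, 6, 19]
20 → extends → [4, 6, 19, 20]
16 → replaces 19 → [4, 6, 16, 20]
20 → already a tail → [4, 6, 16, 20]
21 → extends → [4, 6, 16, 20, 21]
21 → already a tail → [4, 6, 16, 20, 21]
21 → already a tail → [4, 6, 16, 20, 21]
6 → already a tail → [4, 6, 16, 20, 21]
18 → replaces 20 → [4, 6, 16, 18, 21]
Length 5; one witness is 4, 6, 19, 20, 21.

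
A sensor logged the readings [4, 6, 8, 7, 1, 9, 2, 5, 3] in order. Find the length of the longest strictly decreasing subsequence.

4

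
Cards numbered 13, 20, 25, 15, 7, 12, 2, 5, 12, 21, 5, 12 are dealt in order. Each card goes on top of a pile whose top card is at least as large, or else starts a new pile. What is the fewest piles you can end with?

Place each on the leftmost legal pile:
13 → new pile 1 (tops now [13])
20 → new pile 2 (tops now [13, 20])
25 → new pile 3 (tops now [13, 20, 25])
15 → pile 2 (tops now [13, 15, 25])
7 → pile 1 (tops now [7, 15, 25])
12 → pile 2 (tops now [7, 12, 25])
2 → pile 1 (tops now [2, 12, 25])
5 → pile 2 (tops now [2, 5, 25])
12 → pile 3 (tops now [2, 5, 12])
21 → new pile 4 (tops now [2, 5, 12, 21])
5 → pile 2 (tops now [2, 5, 12, 21])
12 → pile 3 (tops now [2, 5, 12, 21])
Four piles.

4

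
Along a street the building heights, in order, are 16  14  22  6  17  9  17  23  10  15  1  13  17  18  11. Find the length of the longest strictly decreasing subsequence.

Let dp[i] be the longest strictly decreasing subsequence ending at i:
i:      1  2  3  4  5  6  7  8  9 10 11 12 13 14 15
a[i]:  16 14 22  6 17  9 17 23 10 15  1 13 17 18 11
dp:     1  2  1  3  2  3  2  1  3  3  4  4  2  2  5
Maximum is 5.

5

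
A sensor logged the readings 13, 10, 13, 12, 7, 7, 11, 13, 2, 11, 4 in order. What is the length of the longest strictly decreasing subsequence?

Negate each value so 'decreasing' becomes 'increasing', then run patience tails on the negated sequence:
-13 → extends → [-13]
-10 → extends → [-13, -10]
-13 → already a tail → [-13, -10]
-12 → replaces -10 → [-13, -12]
-7 → extends → [-13, -12, -7]
-7 → already a tail → [-13, -12, -7]
-11 → replaces -7 → [-13, -12, -11]
-13 → already a tail → [-13, -12, -11]
-2 → extends → [-13, -12, -11, -2]
-11 → already a tail → [-13, -12, -11, -2]
-4 → replaces -2 → [-13, -12, -11, -4]
Four tails, so the longest strictly decreasing subsequence of the original has length 4.

4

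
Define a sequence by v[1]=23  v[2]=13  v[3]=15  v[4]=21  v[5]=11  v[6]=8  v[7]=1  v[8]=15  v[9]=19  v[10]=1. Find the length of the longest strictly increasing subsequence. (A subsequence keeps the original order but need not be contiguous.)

3

Track the smallest tail for each achievable length (strict):
23 → extends → [23]
13 → replaces 23 → [13]
15 → extends → [13, 15]
21 → extends → [13, 15, 21]
11 → replaces 13 → [11, 15, 21]
8 → replaces 11 → [8, 15, 21]
1 → replaces 8 → [1, 15, 21]
15 → already a tail → [1, 15, 21]
19 → replaces 21 → [1, 15, 19]
1 → already a tail → [1, 15, 19]
Three tails, so the longest strictly increasing subsequence has length 3 (e.g. 13, 15, 21).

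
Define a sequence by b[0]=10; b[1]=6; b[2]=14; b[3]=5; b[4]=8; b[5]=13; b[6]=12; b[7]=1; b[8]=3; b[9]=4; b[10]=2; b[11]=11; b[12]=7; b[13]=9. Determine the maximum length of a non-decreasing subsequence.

5

Let dp[i] be the length of the longest such subsequence ending at index i:
i:      0  1  2  3  4  5  6  7  8  9 10 11 12 13
b[i]:  10  6 14  5  8 13 12  1  3  4  2 11  7  9
dp:     1  1  2  1  2  3  3  1  2  3  2  4  4  5
Maximum dp value is 5.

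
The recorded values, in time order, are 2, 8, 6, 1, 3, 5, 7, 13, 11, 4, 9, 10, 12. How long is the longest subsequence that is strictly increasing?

7

Let dp[i] be the length of the longest such subsequence ending at index i:
i:      1  2  3  4  5  6  7  8  9 10 11 12 13
a[i]:   2  8  6  1  3  5  7 13 11  4  9 10 12
dp:     1  2  2  1  2  3  4  5  5  3  5  6  7
Maximum dp value is 7.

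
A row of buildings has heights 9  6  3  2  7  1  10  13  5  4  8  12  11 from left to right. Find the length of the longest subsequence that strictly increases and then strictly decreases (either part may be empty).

inc[i] = longest strictly increasing subsequence ending at i; dec[i] = longest strictly decreasing subsequence starting at i:
i:      1  2  3  4  5  6  7  8  9 10 11 12 13
a[i]:   9  6  3  2  7  1 10 13  5  4  8 12 11
inc:    1  1  1  1  2  1  3  4  2  2  3  4  4
dec:    5  4  3  2  3  1  3  3  2  1  1  2  1
Best peak at i=8 (value 13): inc=4, dec=3, length 4+3−1 = 6.

6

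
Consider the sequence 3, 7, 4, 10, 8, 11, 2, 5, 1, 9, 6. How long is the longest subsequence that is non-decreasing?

4

Track the smallest tail for each achievable length (allowing ties):
3 → extends → [3]
7 → extends → [3, 7]
4 → replaces 7 → [3, 4]
10 → extends → [3, 4, 10]
8 → replaces 10 → [3, 4, 8]
11 → extends → [3, 4, 8, 11]
2 → replaces 3 → [2, 4, 8, 11]
5 → replaces 8 → [2, 4, 5, 11]
1 → replaces 2 → [1, 4, 5, 11]
9 → replaces 11 → [1, 4, 5, 9]
6 → replaces 9 → [1, 4, 5, 6]
Four tails, so the longest non-decreasing subsequence has length 4 (e.g. 3, 7, 10, 11).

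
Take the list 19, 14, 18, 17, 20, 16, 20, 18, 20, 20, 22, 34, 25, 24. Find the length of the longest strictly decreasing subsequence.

4

Let dp[i] be the longest strictly decreasing subsequence ending at i:
i:      1  2  3  4  5  6  7  8  9 10 11 12 13 14
a[i]:  19 14 18 17 20 16 20 18 20 20 22 34 25 24
dp:     1  2  2  3  1  4  1  2  1  1  1  1  2  3
Maximum is 4.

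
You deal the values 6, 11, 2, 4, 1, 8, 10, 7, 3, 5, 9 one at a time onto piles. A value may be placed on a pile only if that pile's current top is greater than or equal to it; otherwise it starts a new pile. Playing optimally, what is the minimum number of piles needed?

4

Place each on the leftmost legal pile:
6 → new pile 1 (tops now [6])
11 → new pile 2 (tops now [6, 11])
2 → pile 1 (tops now [2, 11])
4 → pile 2 (tops now [2, 4])
1 → pile 1 (tops now [1, 4])
8 → new pile 3 (tops now [1, 4, 8])
10 → new pile 4 (tops now [1, 4, 8, 10])
7 → pile 3 (tops now [1, 4, 7, 10])
3 → pile 2 (tops now [1, 3, 7, 10])
5 → pile 3 (tops now [1, 3, 5, 10])
9 → pile 4 (tops now [1, 3, 5, 9])
Four piles.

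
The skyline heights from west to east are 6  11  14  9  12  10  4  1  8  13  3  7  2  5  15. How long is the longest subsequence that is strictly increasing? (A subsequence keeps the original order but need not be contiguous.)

5

Track the smallest tail for each achievable length (strict):
6 → extends → [6]
11 → extends → [6, 11]
14 → extends → [6, 11, 14]
9 → replaces 11 → [6, 9, 14]
12 → replaces 14 → [6, 9, 12]
10 → replaces 12 → [6, 9, 10]
4 → replaces 6 → [4, 9, 10]
1 → replaces 4 → [1, 9, 10]
8 → replaces 9 → [1, 8, 10]
13 → extends → [1, 8, 10, 13]
3 → replaces 8 → [1, 3, 10, 13]
7 → replaces 10 → [1, 3, 7, 13]
2 → replaces 3 → [1, 2, 7, 13]
5 → replaces 7 → [1, 2, 5, 13]
15 → extends → [1, 2, 5, 13, 15]
Five tails, so the longest strictly increasing subsequence has length 5 (e.g. 6, 11, 12, 13, 15).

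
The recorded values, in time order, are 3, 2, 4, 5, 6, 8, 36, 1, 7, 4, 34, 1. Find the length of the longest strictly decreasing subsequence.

Let dp[i] be the longest strictly decreasing subsequence ending at i:
i:      1  2  3  4  5  6  7  8  9 10 11 12
a[i]:   3  2  4  5  6  8 36  1  7  4 34  1
dp:     1  2  1  1  1  1  1  3  2  3  2  4
Maximum is 4.

4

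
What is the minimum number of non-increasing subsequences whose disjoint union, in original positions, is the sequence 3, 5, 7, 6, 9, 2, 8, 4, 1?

4

Place each on the leftmost legal pile:
3 → new pile 1 (tops now [3])
5 → new pile 2 (tops now [3, 5])
7 → new pile 3 (tops now [3, 5, 7])
6 → pile 3 (tops now [3, 5, 6])
9 → new pile 4 (tops now [3, 5, 6, 9])
2 → pile 1 (tops now [2, 5, 6, 9])
8 → pile 4 (tops now [2, 5, 6, 8])
4 → pile 2 (tops now [2, 4, 6, 8])
1 → pile 1 (tops now [1, 4, 6, 8])
Four piles.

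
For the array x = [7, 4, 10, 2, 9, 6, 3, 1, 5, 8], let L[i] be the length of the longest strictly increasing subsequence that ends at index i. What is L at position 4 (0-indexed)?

2

dp[i] = 1 + max{dp[j] : j<i, x[j]<x[i]} (or 1 if no such j):
i:      0  1  2  3  4  5  6  7  8  9
x[i]:   7  4 10  2  9  6  3  1  5  8
dp:     1  1  2  1  2  2  2  1  3  4
At index 4 the value is 2.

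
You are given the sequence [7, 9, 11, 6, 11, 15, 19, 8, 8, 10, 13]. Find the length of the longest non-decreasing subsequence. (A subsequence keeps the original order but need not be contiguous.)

Track the smallest tail for each achievable length (allowing ties):
7 → extends → [7]
9 → extends → [7, 9]
11 → extends → [7, 9, 11]
6 → replaces 7 → [6, 9, 11]
11 → extends → [6, 9, 11, 11]
15 → extends → [6, 9, 11, 11, 15]
19 → extends → [6, 9, 11, 11, 15, 19]
8 → replaces 9 → [6, 8, 11, 11, 15, 19]
8 → replaces 11 → [6, 8, 8, 11, 15, 19]
10 → replaces 11 → [6, 8, 8, 10, 15, 19]
13 → replaces 15 → [6, 8, 8, 10, 13, 19]
Six tails, so the longest non-decreasing subsequence has length 6 (e.g. 7, 9, 11, 11, 15, 19).

6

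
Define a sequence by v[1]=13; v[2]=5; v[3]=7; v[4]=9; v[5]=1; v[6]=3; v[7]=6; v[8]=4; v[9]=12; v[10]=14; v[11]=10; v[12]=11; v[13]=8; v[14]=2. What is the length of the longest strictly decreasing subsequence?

5

Negate each value so 'decreasing' becomes 'increasing', then run patience tails on the negated sequence:
-13 → extends → [-13]
-5 → extends → [-13, -5]
-7 → replaces -5 → [-13, -7]
-9 → replaces -7 → [-13, -9]
-1 → extends → [-13, -9, -1]
-3 → replaces -1 → [-13, -9, -3]
-6 → replaces -3 → [-13, -9, -6]
-4 → extends → [-13, -9, -6, -4]
-12 → replaces -9 → [-13, -12, -6, -4]
-14 → replaces -13 → [-14, -12, -6, -4]
-10 → replaces -6 → [-14, -12, -10, -4]
-11 → replaces -10 → [-14, -12, -11, -4]
-8 → replaces -4 → [-14, -12, -11, -8]
-2 → extends → [-14, -12, -11, -8, -2]
Five tails, so the longest strictly decreasing subsequence of the original has length 5.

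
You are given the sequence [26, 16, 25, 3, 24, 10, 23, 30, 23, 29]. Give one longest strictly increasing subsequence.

3, 10, 23, 30

Patience tails give the LIS length; then backtrack through the dp parents:
26 → extends → [26]
16 → replaces 26 → [16]
25 → extends → [16, 25]
3 → replaces 16 → [3, 25]
24 → replaces 25 → [3, 24]
10 → replaces 24 → [3, 10]
23 → extends → [3, 10, 23]
30 → extends → [3, 10, 23, 30]
23 → already a tail → [3, 10, 23, 30]
29 → replaces 30 → [3, 10, 23, 29]
Length 4; one witness is 3, 10, 23, 30.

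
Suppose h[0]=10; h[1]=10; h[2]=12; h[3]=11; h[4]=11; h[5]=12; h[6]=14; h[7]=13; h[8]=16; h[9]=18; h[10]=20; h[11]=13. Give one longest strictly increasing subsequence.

Patience tails give the LIS length; then backtrack through the dp parents:
10 → extends → [10]
10 → already a tail → [10]
12 → extends → [10, 12]
11 → replaces 12 → [10, 11]
11 → already a tail → [10, 11]
12 → extends → [10, 11, 12]
14 → extends → [10, 11, 12, 14]
13 → replaces 14 → [10, 11, 12, 13]
16 → extends → [10, 11, 12, 13, 16]
18 → extends → [10, 11, 12, 13, 16, 18]
20 → extends → [10, 11, 12, 13, 16, 18, 20]
13 → already a tail → [10, 11, 12, 13, 16, 18, 20]
Length 7; one witness is 10, 11, 12, 14, 16, 18, 20.

10, 11, 12, 14, 16, 18, 20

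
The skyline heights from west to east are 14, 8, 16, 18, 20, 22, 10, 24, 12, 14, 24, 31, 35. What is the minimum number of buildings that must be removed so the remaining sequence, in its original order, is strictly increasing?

5

Fewest deletions = n − (longest strictly increasing subsequence).
Patience tails:
14 → extends → [14]
8 → replaces 14 → [8]
16 → extends → [8, 16]
18 → extends → [8, 16, 18]
20 → extends → [8, 16, 18, 20]
22 → extends → [8, 16, 18, 20, 22]
10 → replaces 16 → [8, 10, 18, 20, 22]
24 → extends → [8, 10, 18, 20, 22, 24]
12 → replaces 18 → [8, 10, 12, 20, 22, 24]
14 → replaces 20 → [8, 10, 12, 14, 22, 24]
24 → already a tail → [8, 10, 12, 14, 22, 24]
31 → extends → [8, 10, 12, 14, 22, 24, 31]
35 → extends → [8, 10, 12, 14, 22, 24, 31, 35]
Longest strictly increasing subsequence has length 8, so deletions = 13 − 8 = 5.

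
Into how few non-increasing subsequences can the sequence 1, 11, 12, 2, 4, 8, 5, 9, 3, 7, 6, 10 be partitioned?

6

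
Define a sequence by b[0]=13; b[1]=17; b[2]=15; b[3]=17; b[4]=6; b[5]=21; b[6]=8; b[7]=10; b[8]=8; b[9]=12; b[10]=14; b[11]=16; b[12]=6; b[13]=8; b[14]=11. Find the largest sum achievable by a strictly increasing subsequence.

66

Let S[i] be the best sum of a strictly increasing subsequence ending at i:
i:      0  1  2  3  4  5  6  7  8  9 10 11 12 13 14
b[i]:  13 17 15 17  6 21  8 10  8 12 14 16  6  8 11
S:     13 30 28 45  6 66 14 24 14 36 50 66  6 14 35
Maximum is 66 (e.g. 13 + 15 + 17 + 21).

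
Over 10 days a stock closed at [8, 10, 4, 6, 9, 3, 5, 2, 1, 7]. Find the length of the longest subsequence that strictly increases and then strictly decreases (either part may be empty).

6

inc[i] = longest strictly increasing subsequence ending at i; dec[i] = longest strictly decreasing subsequence starting at i:
i:      1  2  3  4  5  6  7  8  9 10
a[i]:   8 10  4  6  9  3  5  2  1  7
inc:    1  2  1  2  3  1  2  1  1  3
dec:    5  5  4  4  4  3  3  2  1  1
Best peak at i=2 (value 10): inc=2, dec=5, length 2+5−1 = 6.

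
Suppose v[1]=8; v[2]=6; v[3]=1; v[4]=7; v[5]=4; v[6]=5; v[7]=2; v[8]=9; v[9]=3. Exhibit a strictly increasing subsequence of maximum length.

Patience tails give the LIS length; then backtrack through the dp parents:
8 → extends → [8]
6 → replaces 8 → [6]
1 → replaces 6 → [1]
7 → extends → [1, 7]
4 → replaces 7 → [1, 4]
5 → extends → [1, 4, 5]
2 → replaces 4 → [1, 2, 5]
9 → extends → [1, 2, 5, 9]
3 → replaces 5 → [1, 2, 3, 9]
Length 4; one witness is 1, 4, 5, 9.

1, 4, 5, 9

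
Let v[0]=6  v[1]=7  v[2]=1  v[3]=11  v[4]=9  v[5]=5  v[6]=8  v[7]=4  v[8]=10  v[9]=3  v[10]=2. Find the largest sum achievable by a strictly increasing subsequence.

32

Let S[i] be the best sum of a strictly increasing subsequence ending at i:
i:      0  1  2  3  4  5  6  7  8  9 10
v[i]:   6  7  1 11  9  5  8  4 10  3  2
S:      6 13  1 24 22  6 21  5 32  4  3
Maximum is 32 (e.g. 6 + 7 + 9 + 10).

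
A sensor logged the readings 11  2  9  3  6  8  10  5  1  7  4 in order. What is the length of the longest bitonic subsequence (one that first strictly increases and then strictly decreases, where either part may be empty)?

inc[i] = longest strictly increasing subsequence ending at i; dec[i] = longest strictly decreasing subsequence starting at i:
i:      1  2  3  4  5  6  7  8  9 10 11
a[i]:  11  2  9  3  6  8 10  5  1  7  4
inc:    1  1  2  2  3  4  5  3  1  4  3
dec:    5  2  4  2  3  3  3  2  1  2  1
Best peak at i=7 (value 10): inc=5, dec=3, length 5+3−1 = 7.

7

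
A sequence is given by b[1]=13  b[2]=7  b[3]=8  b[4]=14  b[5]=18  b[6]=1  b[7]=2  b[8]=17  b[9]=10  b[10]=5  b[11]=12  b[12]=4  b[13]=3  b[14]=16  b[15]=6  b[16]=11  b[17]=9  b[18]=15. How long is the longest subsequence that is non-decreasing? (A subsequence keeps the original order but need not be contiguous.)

6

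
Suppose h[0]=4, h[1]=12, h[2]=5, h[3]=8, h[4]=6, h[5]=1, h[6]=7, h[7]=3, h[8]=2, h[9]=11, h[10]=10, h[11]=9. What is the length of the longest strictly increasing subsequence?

5

Let dp[i] be the length of the longest such subsequence ending at index i:
i:      0  1  2  3  4  5  6  7  8  9 10 11
h[i]:   4 12  5  8  6  1  7  3  2 11 10  9
dp:     1  2  2  3  3  1  4  2  2  5  5  5
Maximum dp value is 5.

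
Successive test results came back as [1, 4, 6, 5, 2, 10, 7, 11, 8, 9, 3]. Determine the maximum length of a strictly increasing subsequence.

Track the smallest tail for each achievable length (strict):
1 → extends → [1]
4 → extends → [1, 4]
6 → extends → [1, 4, 6]
5 → replaces 6 → [1, 4, 5]
2 → replaces 4 → [1, 2, 5]
10 → extends → [1, 2, 5, 10]
7 → replaces 10 → [1, 2, 5, 7]
11 → extends → [1, 2, 5, 7, 11]
8 → replaces 11 → [1, 2, 5, 7, 8]
9 → extends → [1, 2, 5, 7, 8, 9]
3 → replaces 5 → [1, 2, 3, 7, 8, 9]
Six tails, so the longest strictly increasing subsequence has length 6 (e.g. 1, 4, 6, 7, 8, 9).

6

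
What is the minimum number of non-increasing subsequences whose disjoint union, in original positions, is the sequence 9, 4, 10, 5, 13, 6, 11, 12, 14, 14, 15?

Place each on the leftmost legal pile:
9 → new pile 1 (tops now [9])
4 → pile 1 (tops now [4])
10 → new pile 2 (tops now [4, 10])
5 → pile 2 (tops now [4, 5])
13 → new pile 3 (tops now [4, 5, 13])
6 → pile 3 (tops now [4, 5, 6])
11 → new pile 4 (tops now [4, 5, 6, 11])
12 → new pile 5 (tops now [4, 5, 6, 11, 12])
14 → new pile 6 (tops now [4, 5, 6, 11, 12, 14])
14 → pile 6 (tops now [4, 5, 6, 11, 12, 14])
15 → new pile 7 (tops now [4, 5, 6, 11, 12, 14, 15])
Seven piles.

7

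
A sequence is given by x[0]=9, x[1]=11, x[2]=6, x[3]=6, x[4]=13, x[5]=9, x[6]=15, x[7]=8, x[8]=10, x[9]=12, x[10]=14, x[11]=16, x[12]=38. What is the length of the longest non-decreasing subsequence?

Track the smallest tail for each achievable length (allowing ties):
9 → extends → [9]
11 → extends → [9, 11]
6 → replaces 9 → [6, 11]
6 → replaces 11 → [6, 6]
13 → extends → [6, 6, 13]
9 → replaces 13 → [6, 6, 9]
15 → extends → [6, 6, 9, 15]
8 → replaces 9 → [6, 6, 8, 15]
10 → replaces 15 → [6, 6, 8, 10]
12 → extends → [6, 6, 8, 10, 12]
14 → extends → [6, 6, 8, 10, 12, 14]
16 → extends → [6, 6, 8, 10, 12, 14, 16]
38 → extends → [6, 6, 8, 10, 12, 14, 16, 38]
Eight tails, so the longest non-decreasing subsequence has length 8 (e.g. 6, 6, 9, 10, 12, 14, 16, 38).

8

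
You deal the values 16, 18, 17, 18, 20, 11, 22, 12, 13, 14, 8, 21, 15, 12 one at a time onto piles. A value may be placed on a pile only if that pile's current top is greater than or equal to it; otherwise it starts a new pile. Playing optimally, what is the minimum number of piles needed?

5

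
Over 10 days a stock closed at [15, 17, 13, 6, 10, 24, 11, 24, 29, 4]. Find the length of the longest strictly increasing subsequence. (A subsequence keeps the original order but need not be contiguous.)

Track the smallest tail for each achievable length (strict):
15 → extends → [15]
17 → extends → [15, 17]
13 → replaces 15 → [13, 17]
6 → replaces 13 → [6, 17]
10 → replaces 17 → [6, 10]
24 → extends → [6, 10, 24]
11 → replaces 24 → [6, 10, 11]
24 → extends → [6, 10, 11, 24]
29 → extends → [6, 10, 11, 24, 29]
4 → replaces 6 → [4, 10, 11, 24, 29]
Five tails, so the longest strictly increasing subsequence has length 5 (e.g. 6, 10, 11, 24, 29).

5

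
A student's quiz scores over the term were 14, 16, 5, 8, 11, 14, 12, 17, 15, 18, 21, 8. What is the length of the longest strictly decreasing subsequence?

4

Negate each value so 'decreasing' becomes 'increasing', then run patience tails on the negated sequence:
-14 → extends → [-14]
-16 → replaces -14 → [-16]
-5 → extends → [-16, -5]
-8 → replaces -5 → [-16, -8]
-11 → replaces -8 → [-16, -11]
-14 → replaces -11 → [-16, -14]
-12 → extends → [-16, -14, -12]
-17 → replaces -16 → [-17, -14, -12]
-15 → replaces -14 → [-17, -15, -12]
-18 → replaces -17 → [-18, -15, -12]
-21 → replaces -18 → [-21, -15, -12]
-8 → extends → [-21, -15, -12, -8]
Four tails, so the longest strictly decreasing subsequence of the original has length 4.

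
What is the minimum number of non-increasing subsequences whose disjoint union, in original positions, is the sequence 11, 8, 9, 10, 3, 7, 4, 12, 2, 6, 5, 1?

4

The minimum number of non-increasing subsequences covering a sequence equals the length of its longest strictly increasing subsequence.
LIS length is 4 (e.g. 8, 9, 10, 12), so 4 piles are needed.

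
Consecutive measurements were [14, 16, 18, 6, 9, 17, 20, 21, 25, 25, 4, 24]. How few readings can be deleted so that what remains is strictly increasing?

Fewest deletions = n − (longest strictly increasing subsequence).
Patience tails:
14 → extends → [14]
16 → extends → [14, 16]
18 → extends → [14, 16, 18]
6 → replaces 14 → [6, 16, 18]
9 → replaces 16 → [6, 9, 18]
17 → replaces 18 → [6, 9, 17]
20 → extends → [6, 9, 17, 20]
21 → extends → [6, 9, 17, 20, 21]
25 → extends → [6, 9, 17, 20, 21, 25]
25 → already a tail → [6, 9, 17, 20, 21, 25]
4 → replaces 6 → [4, 9, 17, 20, 21, 25]
24 → replaces 25 → [4, 9, 17, 20, 21, 24]
Longest strictly increasing subsequence has length 6, so deletions = 12 − 6 = 6.

6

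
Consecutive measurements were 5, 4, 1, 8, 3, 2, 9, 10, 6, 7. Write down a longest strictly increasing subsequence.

Patience tails give the LIS length; then backtrack through the dp parents:
5 → extends → [5]
4 → replaces 5 → [4]
1 → replaces 4 → [1]
8 → extends → [1, 8]
3 → replaces 8 → [1, 3]
2 → replaces 3 → [1, 2]
9 → extends → [1, 2, 9]
10 → extends → [1, 2, 9, 10]
6 → replaces 9 → [1, 2, 6, 10]
7 → replaces 10 → [1, 2, 6, 7]
Length 4; one witness is 5, 8, 9, 10.

5, 8, 9, 10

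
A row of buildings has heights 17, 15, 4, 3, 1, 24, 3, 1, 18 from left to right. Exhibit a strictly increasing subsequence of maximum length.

1, 3, 18

Patience tails give the LIS length; then backtrack through the dp parents:
17 → extends → [17]
15 → replaces 17 → [15]
4 → replaces 15 → [4]
3 → replaces 4 → [3]
1 → replaces 3 → [1]
24 → extends → [1, 24]
3 → replaces 24 → [1, 3]
1 → already a tail → [1, 3]
18 → extends → [1, 3, 18]
Length 3; one witness is 1, 3, 18.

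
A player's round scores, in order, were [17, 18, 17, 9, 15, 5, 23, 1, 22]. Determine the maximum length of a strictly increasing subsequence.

Track the smallest tail for each achievable length (strict):
17 → extends → [17]
18 → extends → [17, 18]
17 → already a tail → [17, 18]
9 → replaces 17 → [9, 18]
15 → replaces 18 → [9, 15]
5 → replaces 9 → [5, 15]
23 → extends → [5, 15, 23]
1 → replaces 5 → [1, 15, 23]
22 → replaces 23 → [1, 15, 22]
Three tails, so the longest strictly increasing subsequence has length 3 (e.g. 17, 18, 23).

3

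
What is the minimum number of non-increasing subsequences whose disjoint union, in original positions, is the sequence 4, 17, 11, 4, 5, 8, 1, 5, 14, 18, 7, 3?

5

The minimum number of non-increasing subsequences covering a sequence equals the length of its longest strictly increasing subsequence.
LIS length is 5 (e.g. 4, 5, 8, 14, 18), so 5 piles are needed.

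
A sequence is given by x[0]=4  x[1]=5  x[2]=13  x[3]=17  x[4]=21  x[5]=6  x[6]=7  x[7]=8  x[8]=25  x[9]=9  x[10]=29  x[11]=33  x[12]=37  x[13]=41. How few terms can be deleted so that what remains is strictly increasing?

Fewest deletions = n − (longest strictly increasing subsequence).
Patience tails:
4 → extends → [4]
5 → extends → [4, 5]
13 → extends → [4, 5, 13]
17 → extends → [4, 5, 13, 17]
21 → extends → [4, 5, 13, 17, 21]
6 → replaces 13 → [4, 5, 6, 17, 21]
7 → replaces 17 → [4, 5, 6, 7, 21]
8 → replaces 21 → [4, 5, 6, 7, 8]
25 → extends → [4, 5, 6, 7, 8, 25]
9 → replaces 25 → [4, 5, 6, 7, 8, 9]
29 → extends → [4, 5, 6, 7, 8, 9, 29]
33 → extends → [4, 5, 6, 7, 8, 9, 29, 33]
37 → extends → [4, 5, 6, 7, 8, 9, 29, 33, 37]
41 → extends → [4, 5, 6, 7, 8, 9, 29, 33, 37, 41]
Longest strictly increasing subsequence has length 10, so deletions = 14 − 10 = 4.

4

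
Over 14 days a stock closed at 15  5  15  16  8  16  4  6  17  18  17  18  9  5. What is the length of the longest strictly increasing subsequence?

5

Let dp[i] be the length of the longest such subsequence ending at index i:
i:      1  2  3  4  5  6  7  8  9 10 11 12 13 14
a[i]:  15  5 15 16  8 16  4  6 17 18 17 18  9  5
dp:     1  1  2  3  2  3  1  2  4  5  4  5  3  2
Maximum dp value is 5.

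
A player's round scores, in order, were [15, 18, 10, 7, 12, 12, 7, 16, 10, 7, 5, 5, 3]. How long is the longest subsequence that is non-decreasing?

4

Let dp[i] be the length of the longest such subsequence ending at index i:
i:      1  2  3  4  5  6  7  8  9 10 11 12 13
a[i]:  15 18 10  7 12 12  7 16 10  7  5  5  3
dp:     1  2  1  1  2  3  2  4  3  3  1  2  1
Maximum dp value is 4.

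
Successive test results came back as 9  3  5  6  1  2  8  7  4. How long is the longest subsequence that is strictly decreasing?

Let dp[i] be the longest strictly decreasing subsequence ending at i:
i:     1 2 3 4 5 6 7 8 9
a[i]:  9 3 5 6 1 2 8 7 4
dp:    1 2 2 2 3 3 2 3 4
Maximum is 4.

4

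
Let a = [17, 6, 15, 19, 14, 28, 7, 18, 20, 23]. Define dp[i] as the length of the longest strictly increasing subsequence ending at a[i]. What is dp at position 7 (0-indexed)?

dp[i] = 1 + max{dp[j] : j<i, a[j]<a[i]} (or 1 if no such j):
i:      0  1  2  3  4  5  6  7  8  9
a[i]:  17  6 15 19 14 28  7 18 20 23
dp:     1  1  2  3  2  4  2  3  4  5
At index 7 the value is 3.

3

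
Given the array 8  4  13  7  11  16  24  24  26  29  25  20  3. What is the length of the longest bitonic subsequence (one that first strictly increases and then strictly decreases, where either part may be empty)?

10

inc[i] = longest strictly increasing subsequence ending at i; dec[i] = longest strictly decreasing subsequence starting at i:
i:      1  2  3  4  5  6  7  8  9 10 11 12 13
a[i]:   8  4 13  7 11 16 24 24 26 29 25 20  3
inc:    1  1  2  2  3  4  5  5  6  7  6  5  1
dec:    3  2  3  2  2  2  3  3  4  4  3  2  1
Best peak at i=10 (value 29): inc=7, dec=4, length 7+4−1 = 10.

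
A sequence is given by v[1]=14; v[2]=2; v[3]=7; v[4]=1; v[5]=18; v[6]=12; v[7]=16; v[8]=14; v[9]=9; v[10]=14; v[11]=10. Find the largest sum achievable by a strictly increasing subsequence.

37

Let S[i] be the best sum of a strictly increasing subsequence ending at i:
i:      1  2  3  4  5  6  7  8  9 10 11
v[i]:  14  2  7  1 18 12 16 14  9 14 10
S:     14  2  9  1 32 21 37 35 18 35 28
Maximum is 37 (e.g. 2 + 7 + 12 + 16).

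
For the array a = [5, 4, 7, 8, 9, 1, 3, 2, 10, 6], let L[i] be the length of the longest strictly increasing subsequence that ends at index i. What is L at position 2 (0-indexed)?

dp[i] = 1 + max{dp[j] : j<i, a[j]<a[i]} (or 1 if no such j):
i:      0  1  2  3  4  5  6  7  8  9
a[i]:   5  4  7  8  9  1  3  2 10  6
dp:     1  1  2  3  4  1  2  2  5  3
At index 2 the value is 2.

2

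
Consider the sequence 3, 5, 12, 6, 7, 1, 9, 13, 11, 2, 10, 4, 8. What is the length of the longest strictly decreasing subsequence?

4

Negate each value so 'decreasing' becomes 'increasing', then run patience tails on the negated sequence:
-3 → extends → [-3]
-5 → replaces -3 → [-5]
-12 → replaces -5 → [-12]
-6 → extends → [-12, -6]
-7 → replaces -6 → [-12, -7]
-1 → extends → [-12, -7, -1]
-9 → replaces -7 → [-12, -9, -1]
-13 → replaces -12 → [-13, -9, -1]
-11 → replaces -9 → [-13, -11, -1]
-2 → replaces -1 → [-13, -11, -2]
-10 → replaces -2 → [-13, -11, -10]
-4 → extends → [-13, -11, -10, -4]
-8 → replaces -4 → [-13, -11, -10, -8]
Four tails, so the longest strictly decreasing subsequence of the original has length 4.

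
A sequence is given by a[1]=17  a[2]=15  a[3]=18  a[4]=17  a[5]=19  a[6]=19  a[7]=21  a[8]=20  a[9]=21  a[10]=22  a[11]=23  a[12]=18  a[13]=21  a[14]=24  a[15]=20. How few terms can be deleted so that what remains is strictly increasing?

Fewest deletions = n − (longest strictly increasing subsequence).
Patience tails:
17 → extends → [17]
15 → replaces 17 → [15]
18 → extends → [15, 18]
17 → replaces 18 → [15, 17]
19 → extends → [15, 17, 19]
19 → already a tail → [15, 17, 19]
21 → extends → [15, 17, 19, 21]
20 → replaces 21 → [15, 17, 19, 20]
21 → extends → [15, 17, 19, 20, 21]
22 → extends → [15, 17, 19, 20, 21, 22]
23 → extends → [15, 17, 19, 20, 21, 22, 23]
18 → replaces 19 → [15, 17, 18, 20, 21, 22, 23]
21 → already a tail → [15, 17, 18, 20, 21, 22, 23]
24 → extends → [15, 17, 18, 20, 21, 22, 23, 24]
20 → already a tail → [15, 17, 18, 20, 21, 22, 23, 24]
Longest strictly increasing subsequence has length 8, so deletions = 15 − 8 = 7.

7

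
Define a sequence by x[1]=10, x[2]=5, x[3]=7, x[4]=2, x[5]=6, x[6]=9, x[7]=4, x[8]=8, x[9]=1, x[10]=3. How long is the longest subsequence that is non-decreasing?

3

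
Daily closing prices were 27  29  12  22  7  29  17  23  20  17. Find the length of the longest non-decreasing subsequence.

3

Track the smallest tail for each achievable length (allowing ties):
27 → extends → [27]
29 → extends → [27, 29]
12 → replaces 27 → [12, 29]
22 → replaces 29 → [12, 22]
7 → replaces 12 → [7, 22]
29 → extends → [7, 22, 29]
17 → replaces 22 → [7, 17, 29]
23 → replaces 29 → [7, 17, 23]
20 → replaces 23 → [7, 17, 20]
17 → replaces 20 → [7, 17, 17]
Three tails, so the longest non-decreasing subsequence has length 3 (e.g. 27, 29, 29).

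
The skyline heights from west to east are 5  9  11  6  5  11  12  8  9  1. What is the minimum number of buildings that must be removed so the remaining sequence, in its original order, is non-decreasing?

5

Fewest deletions = n − (longest non-decreasing subsequence).
Patience tails:
5 → extends → [5]
9 → extends → [5, 9]
11 → extends → [5, 9, 11]
6 → replaces 9 → [5, 6, 11]
5 → replaces 6 → [5, 5, 11]
11 → extends → [5, 5, 11, 11]
12 → extends → [5, 5, 11, 11, 12]
8 → replaces 11 → [5, 5, 8, 11, 12]
9 → replaces 11 → [5, 5, 8, 9, 12]
1 → replaces 5 → [1, 5, 8, 9, 12]
Longest non-decreasing subsequence has length 5, so deletions = 10 − 5 = 5.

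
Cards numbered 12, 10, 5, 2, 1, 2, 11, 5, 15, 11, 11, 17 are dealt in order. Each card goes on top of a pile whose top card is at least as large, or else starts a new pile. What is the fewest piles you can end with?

Place each on the leftmost legal pile:
12 → new pile 1 (tops now [12])
10 → pile 1 (tops now [10])
5 → pile 1 (tops now [5])
2 → pile 1 (tops now [2])
1 → pile 1 (tops now [1])
2 → new pile 2 (tops now [1, 2])
11 → new pile 3 (tops now [1, 2, 11])
5 → pile 3 (tops now [1, 2, 5])
15 → new pile 4 (tops now [1, 2, 5, 15])
11 → pile 4 (tops now [1, 2, 5, 11])
11 → pile 4 (tops now [1, 2, 5, 11])
17 → new pile 5 (tops now [1, 2, 5, 11, 17])
Five piles.

5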